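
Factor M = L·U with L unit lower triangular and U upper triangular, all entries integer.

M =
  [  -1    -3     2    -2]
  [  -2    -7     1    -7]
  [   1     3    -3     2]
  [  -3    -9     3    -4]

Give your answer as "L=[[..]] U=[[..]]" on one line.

L=[[1,0,0,0],[2,1,0,0],[-1,0,1,0],[3,0,3,1]] U=[[-1,-3,2,-2],[0,-1,-3,-3],[0,0,-1,0],[0,0,0,2]]

  R1 -= 2·R0 → [0,-1,-3,-3]
  R2 -= -1·R0 → [0,0,-1,0]
  R3 -= 3·R0 → [0,0,-3,2]
  R2 -= 0·R1 → [0,0,-1,0]
  R3 -= 0·R1 → [0,0,-3,2]
  R3 -= 3·R2 → [0,0,0,2]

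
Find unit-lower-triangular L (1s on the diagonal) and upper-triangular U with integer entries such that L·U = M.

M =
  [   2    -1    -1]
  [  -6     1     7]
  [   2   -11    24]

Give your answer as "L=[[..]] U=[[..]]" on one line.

L=[[1,0,0],[-3,1,0],[1,5,1]] U=[[2,-1,-1],[0,-2,4],[0,0,5]]

  r1 -= -3·r0 → [0,-2,4]
  r2 -= 1·r0 → [0,-10,25]
  r2 -= 5·r1 → [0,0,5]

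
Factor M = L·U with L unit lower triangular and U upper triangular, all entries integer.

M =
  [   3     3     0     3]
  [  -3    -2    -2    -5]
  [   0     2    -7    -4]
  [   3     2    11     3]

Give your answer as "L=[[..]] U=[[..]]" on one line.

L=[[1,0,0,0],[-1,1,0,0],[0,2,1,0],[1,-1,-3,1]] U=[[3,3,0,3],[0,1,-2,-2],[0,0,-3,0],[0,0,0,-2]]

  row1 -= -1·row0 → [0,1,-2,-2]
  row2 -= 0·row0 → [0,2,-7,-4]
  row3 -= 1·row0 → [0,-1,11,0]
  row2 -= 2·row1 → [0,0,-3,0]
  row3 -= -1·row1 → [0,0,9,-2]
  row3 -= -3·row2 → [0,0,0,-2]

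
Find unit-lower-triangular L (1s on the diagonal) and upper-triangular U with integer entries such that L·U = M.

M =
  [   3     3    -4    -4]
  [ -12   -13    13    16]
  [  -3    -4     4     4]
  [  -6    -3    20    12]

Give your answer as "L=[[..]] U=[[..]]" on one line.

  row1 -= -4·row0 → [0,-1,-3,0]
  row2 -= -1·row0 → [0,-1,0,0]
  row3 -= -2·row0 → [0,3,12,4]
  row2 -= 1·row1 → [0,0,3,0]
  row3 -= -3·row1 → [0,0,3,4]
  row3 -= 1·row2 → [0,0,0,4]

L=[[1,0,0,0],[-4,1,0,0],[-1,1,1,0],[-2,-3,1,1]] U=[[3,3,-4,-4],[0,-1,-3,0],[0,0,3,0],[0,0,0,4]]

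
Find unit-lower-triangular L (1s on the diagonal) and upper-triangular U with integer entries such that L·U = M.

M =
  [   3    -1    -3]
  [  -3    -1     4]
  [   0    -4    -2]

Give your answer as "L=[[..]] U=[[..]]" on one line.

  R1 -= -1·R0 → [0,-2,1]
  R2 -= 0·R0 → [0,-4,-2]
  R2 -= 2·R1 → [0,0,-4]

L=[[1,0,0],[-1,1,0],[0,2,1]] U=[[3,-1,-3],[0,-2,1],[0,0,-4]]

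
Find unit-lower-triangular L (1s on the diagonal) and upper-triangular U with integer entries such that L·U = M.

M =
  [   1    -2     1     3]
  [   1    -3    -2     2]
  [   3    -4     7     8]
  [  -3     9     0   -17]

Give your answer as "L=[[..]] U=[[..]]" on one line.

L=[[1,0,0,0],[1,1,0,0],[3,-2,1,0],[-3,-3,3,1]] U=[[1,-2,1,3],[0,-1,-3,-1],[0,0,-2,-3],[0,0,0,-2]]

  r1 -= 1·r0 → [0,-1,-3,-1]
  r2 -= 3·r0 → [0,2,4,-1]
  r3 -= -3·r0 → [0,3,3,-8]
  r2 -= -2·r1 → [0,0,-2,-3]
  r3 -= -3·r1 → [0,0,-6,-11]
  r3 -= 3·r2 → [0,0,0,-2]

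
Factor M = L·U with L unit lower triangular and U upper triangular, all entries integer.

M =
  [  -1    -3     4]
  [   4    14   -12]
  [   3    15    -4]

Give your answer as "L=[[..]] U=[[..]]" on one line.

  r1 -= -4·r0 → [0,2,4]
  r2 -= -3·r0 → [0,6,8]
  r2 -= 3·r1 → [0,0,-4]

L=[[1,0,0],[-4,1,0],[-3,3,1]] U=[[-1,-3,4],[0,2,4],[0,0,-4]]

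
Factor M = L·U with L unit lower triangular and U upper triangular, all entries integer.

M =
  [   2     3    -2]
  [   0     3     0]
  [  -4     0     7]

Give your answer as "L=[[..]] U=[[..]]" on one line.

L=[[1,0,0],[0,1,0],[-2,2,1]] U=[[2,3,-2],[0,3,0],[0,0,3]]

  R1 -= 0·R0 → [0,3,0]
  R2 -= -2·R0 → [0,6,3]
  R2 -= 2·R1 → [0,0,3]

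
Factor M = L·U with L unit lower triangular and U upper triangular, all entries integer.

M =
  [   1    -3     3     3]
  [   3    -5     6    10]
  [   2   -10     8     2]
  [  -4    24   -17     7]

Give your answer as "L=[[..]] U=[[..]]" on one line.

L=[[1,0,0,0],[3,1,0,0],[2,-1,1,0],[-4,3,-4,1]] U=[[1,-3,3,3],[0,4,-3,1],[0,0,-1,-3],[0,0,0,4]]

  R1 -= 3·R0 → [0,4,-3,1]
  R2 -= 2·R0 → [0,-4,2,-4]
  R3 -= -4·R0 → [0,12,-5,19]
  R2 -= -1·R1 → [0,0,-1,-3]
  R3 -= 3·R1 → [0,0,4,16]
  R3 -= -4·R2 → [0,0,0,4]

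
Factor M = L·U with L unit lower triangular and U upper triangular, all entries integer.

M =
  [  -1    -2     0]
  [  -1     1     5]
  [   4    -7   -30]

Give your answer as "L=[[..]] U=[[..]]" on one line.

  row1 -= 1·row0 → [0,3,5]
  row2 -= -4·row0 → [0,-15,-30]
  row2 -= -5·row1 → [0,0,-5]

L=[[1,0,0],[1,1,0],[-4,-5,1]] U=[[-1,-2,0],[0,3,5],[0,0,-5]]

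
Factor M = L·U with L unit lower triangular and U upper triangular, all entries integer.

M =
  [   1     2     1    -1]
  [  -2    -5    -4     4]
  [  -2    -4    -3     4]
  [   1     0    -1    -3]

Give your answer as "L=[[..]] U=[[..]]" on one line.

  row1 -= -2·row0 → [0,-1,-2,2]
  row2 -= -2·row0 → [0,0,-1,2]
  row3 -= 1·row0 → [0,-2,-2,-2]
  row2 -= 0·row1 → [0,0,-1,2]
  row3 -= 2·row1 → [0,0,2,-6]
  row3 -= -2·row2 → [0,0,0,-2]

L=[[1,0,0,0],[-2,1,0,0],[-2,0,1,0],[1,2,-2,1]] U=[[1,2,1,-1],[0,-1,-2,2],[0,0,-1,2],[0,0,0,-2]]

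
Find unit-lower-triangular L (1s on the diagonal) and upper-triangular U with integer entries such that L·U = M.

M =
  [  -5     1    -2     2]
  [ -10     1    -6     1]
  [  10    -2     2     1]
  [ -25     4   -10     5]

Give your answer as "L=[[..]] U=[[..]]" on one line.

L=[[1,0,0,0],[2,1,0,0],[-2,0,1,0],[5,1,-1,1]] U=[[-5,1,-2,2],[0,-1,-2,-3],[0,0,-2,5],[0,0,0,3]]

  r1 -= 2·r0 → [0,-1,-2,-3]
  r2 -= -2·r0 → [0,0,-2,5]
  r3 -= 5·r0 → [0,-1,0,-5]
  r2 -= 0·r1 → [0,0,-2,5]
  r3 -= 1·r1 → [0,0,2,-2]
  r3 -= -1·r2 → [0,0,0,3]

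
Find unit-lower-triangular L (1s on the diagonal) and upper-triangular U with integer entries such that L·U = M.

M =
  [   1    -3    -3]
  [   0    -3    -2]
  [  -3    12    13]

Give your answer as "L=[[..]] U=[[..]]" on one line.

L=[[1,0,0],[0,1,0],[-3,-1,1]] U=[[1,-3,-3],[0,-3,-2],[0,0,2]]

  row1 -= 0·row0 → [0,-3,-2]
  row2 -= -3·row0 → [0,3,4]
  row2 -= -1·row1 → [0,0,2]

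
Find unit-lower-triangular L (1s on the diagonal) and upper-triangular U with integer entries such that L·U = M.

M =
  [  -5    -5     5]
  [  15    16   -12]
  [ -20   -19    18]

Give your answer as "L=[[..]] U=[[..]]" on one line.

L=[[1,0,0],[-3,1,0],[4,1,1]] U=[[-5,-5,5],[0,1,3],[0,0,-5]]

  row1 -= -3·row0 → [0,1,3]
  row2 -= 4·row0 → [0,1,-2]
  row2 -= 1·row1 → [0,0,-5]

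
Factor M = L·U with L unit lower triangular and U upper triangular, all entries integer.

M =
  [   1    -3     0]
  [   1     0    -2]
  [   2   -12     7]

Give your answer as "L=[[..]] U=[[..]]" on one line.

  row1 -= 1·row0 → [0,3,-2]
  row2 -= 2·row0 → [0,-6,7]
  row2 -= -2·row1 → [0,0,3]

L=[[1,0,0],[1,1,0],[2,-2,1]] U=[[1,-3,0],[0,3,-2],[0,0,3]]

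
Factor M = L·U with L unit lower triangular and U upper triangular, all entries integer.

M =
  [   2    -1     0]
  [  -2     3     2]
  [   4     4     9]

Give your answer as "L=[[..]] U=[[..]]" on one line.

L=[[1,0,0],[-1,1,0],[2,3,1]] U=[[2,-1,0],[0,2,2],[0,0,3]]

  row1 -= -1·row0 → [0,2,2]
  row2 -= 2·row0 → [0,6,9]
  row2 -= 3·row1 → [0,0,3]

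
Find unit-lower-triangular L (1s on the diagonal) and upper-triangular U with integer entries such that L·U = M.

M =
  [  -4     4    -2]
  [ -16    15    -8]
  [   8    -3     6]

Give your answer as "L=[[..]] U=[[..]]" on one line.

L=[[1,0,0],[4,1,0],[-2,-5,1]] U=[[-4,4,-2],[0,-1,0],[0,0,2]]

  R1 -= 4·R0 → [0,-1,0]
  R2 -= -2·R0 → [0,5,2]
  R2 -= -5·R1 → [0,0,2]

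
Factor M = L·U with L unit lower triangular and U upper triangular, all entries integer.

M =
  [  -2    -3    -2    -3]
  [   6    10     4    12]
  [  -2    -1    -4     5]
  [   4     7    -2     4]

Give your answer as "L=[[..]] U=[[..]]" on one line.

  row1 -= -3·row0 → [0,1,-2,3]
  row2 -= 1·row0 → [0,2,-2,8]
  row3 -= -2·row0 → [0,1,-6,-2]
  row2 -= 2·row1 → [0,0,2,2]
  row3 -= 1·row1 → [0,0,-4,-5]
  row3 -= -2·row2 → [0,0,0,-1]

L=[[1,0,0,0],[-3,1,0,0],[1,2,1,0],[-2,1,-2,1]] U=[[-2,-3,-2,-3],[0,1,-2,3],[0,0,2,2],[0,0,0,-1]]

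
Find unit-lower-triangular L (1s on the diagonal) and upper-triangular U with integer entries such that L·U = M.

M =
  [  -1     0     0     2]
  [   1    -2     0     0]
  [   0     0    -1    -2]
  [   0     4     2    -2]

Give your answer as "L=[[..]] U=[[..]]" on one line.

  row1 -= -1·row0 → [0,-2,0,2]
  row2 -= 0·row0 → [0,0,-1,-2]
  row3 -= 0·row0 → [0,4,2,-2]
  row2 -= 0·row1 → [0,0,-1,-2]
  row3 -= -2·row1 → [0,0,2,2]
  row3 -= -2·row2 → [0,0,0,-2]

L=[[1,0,0,0],[-1,1,0,0],[0,0,1,0],[0,-2,-2,1]] U=[[-1,0,0,2],[0,-2,0,2],[0,0,-1,-2],[0,0,0,-2]]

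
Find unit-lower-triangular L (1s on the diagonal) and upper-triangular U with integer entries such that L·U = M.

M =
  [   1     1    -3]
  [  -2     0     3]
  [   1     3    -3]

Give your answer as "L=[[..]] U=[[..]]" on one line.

L=[[1,0,0],[-2,1,0],[1,1,1]] U=[[1,1,-3],[0,2,-3],[0,0,3]]

  R1 -= -2·R0 → [0,2,-3]
  R2 -= 1·R0 → [0,2,0]
  R2 -= 1·R1 → [0,0,3]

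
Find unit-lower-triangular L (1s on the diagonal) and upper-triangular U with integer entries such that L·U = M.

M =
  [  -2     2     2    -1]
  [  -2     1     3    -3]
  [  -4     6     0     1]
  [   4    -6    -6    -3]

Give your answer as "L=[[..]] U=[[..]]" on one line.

L=[[1,0,0,0],[1,1,0,0],[2,-2,1,0],[-2,2,2,1]] U=[[-2,2,2,-1],[0,-1,1,-2],[0,0,-2,-1],[0,0,0,1]]

  row1 -= 1·row0 → [0,-1,1,-2]
  row2 -= 2·row0 → [0,2,-4,3]
  row3 -= -2·row0 → [0,-2,-2,-5]
  row2 -= -2·row1 → [0,0,-2,-1]
  row3 -= 2·row1 → [0,0,-4,-1]
  row3 -= 2·row2 → [0,0,0,1]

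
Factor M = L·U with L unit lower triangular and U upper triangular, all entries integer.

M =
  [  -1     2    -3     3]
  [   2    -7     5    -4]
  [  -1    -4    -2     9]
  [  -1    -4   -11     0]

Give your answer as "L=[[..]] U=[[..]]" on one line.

  r1 -= -2·r0 → [0,-3,-1,2]
  r2 -= 1·r0 → [0,-6,1,6]
  r3 -= 1·r0 → [0,-6,-8,-3]
  r2 -= 2·r1 → [0,0,3,2]
  r3 -= 2·r1 → [0,0,-6,-7]
  r3 -= -2·r2 → [0,0,0,-3]

L=[[1,0,0,0],[-2,1,0,0],[1,2,1,0],[1,2,-2,1]] U=[[-1,2,-3,3],[0,-3,-1,2],[0,0,3,2],[0,0,0,-3]]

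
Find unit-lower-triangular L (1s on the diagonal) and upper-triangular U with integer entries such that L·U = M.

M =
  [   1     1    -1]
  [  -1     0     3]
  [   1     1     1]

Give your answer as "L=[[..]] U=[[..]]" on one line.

L=[[1,0,0],[-1,1,0],[1,0,1]] U=[[1,1,-1],[0,1,2],[0,0,2]]

  R1 -= -1·R0 → [0,1,2]
  R2 -= 1·R0 → [0,0,2]
  R2 -= 0·R1 → [0,0,2]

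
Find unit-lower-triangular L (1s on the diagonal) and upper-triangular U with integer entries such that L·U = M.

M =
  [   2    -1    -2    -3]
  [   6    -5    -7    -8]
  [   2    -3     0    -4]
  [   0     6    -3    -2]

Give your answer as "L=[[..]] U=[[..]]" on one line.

L=[[1,0,0,0],[3,1,0,0],[1,1,1,0],[0,-3,-2,1]] U=[[2,-1,-2,-3],[0,-2,-1,1],[0,0,3,-2],[0,0,0,-3]]

  r1 -= 3·r0 → [0,-2,-1,1]
  r2 -= 1·r0 → [0,-2,2,-1]
  r3 -= 0·r0 → [0,6,-3,-2]
  r2 -= 1·r1 → [0,0,3,-2]
  r3 -= -3·r1 → [0,0,-6,1]
  r3 -= -2·r2 → [0,0,0,-3]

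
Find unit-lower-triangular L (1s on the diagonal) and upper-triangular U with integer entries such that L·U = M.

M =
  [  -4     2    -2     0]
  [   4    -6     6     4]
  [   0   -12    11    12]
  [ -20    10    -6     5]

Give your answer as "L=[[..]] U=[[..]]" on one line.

  row1 -= -1·row0 → [0,-4,4,4]
  row2 -= 0·row0 → [0,-12,11,12]
  row3 -= 5·row0 → [0,0,4,5]
  row2 -= 3·row1 → [0,0,-1,0]
  row3 -= 0·row1 → [0,0,4,5]
  row3 -= -4·row2 → [0,0,0,5]

L=[[1,0,0,0],[-1,1,0,0],[0,3,1,0],[5,0,-4,1]] U=[[-4,2,-2,0],[0,-4,4,4],[0,0,-1,0],[0,0,0,5]]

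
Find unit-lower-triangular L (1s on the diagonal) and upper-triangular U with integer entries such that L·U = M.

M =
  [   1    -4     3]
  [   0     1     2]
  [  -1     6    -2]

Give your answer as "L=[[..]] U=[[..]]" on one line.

L=[[1,0,0],[0,1,0],[-1,2,1]] U=[[1,-4,3],[0,1,2],[0,0,-3]]

  r1 -= 0·r0 → [0,1,2]
  r2 -= -1·r0 → [0,2,1]
  r2 -= 2·r1 → [0,0,-3]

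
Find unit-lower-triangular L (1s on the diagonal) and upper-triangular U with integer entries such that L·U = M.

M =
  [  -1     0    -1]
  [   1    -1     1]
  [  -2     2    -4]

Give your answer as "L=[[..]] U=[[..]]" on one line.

L=[[1,0,0],[-1,1,0],[2,-2,1]] U=[[-1,0,-1],[0,-1,0],[0,0,-2]]

  R1 -= -1·R0 → [0,-1,0]
  R2 -= 2·R0 → [0,2,-2]
  R2 -= -2·R1 → [0,0,-2]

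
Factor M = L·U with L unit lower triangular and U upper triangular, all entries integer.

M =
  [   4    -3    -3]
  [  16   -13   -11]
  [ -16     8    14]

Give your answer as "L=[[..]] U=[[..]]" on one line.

L=[[1,0,0],[4,1,0],[-4,4,1]] U=[[4,-3,-3],[0,-1,1],[0,0,-2]]

  R1 -= 4·R0 → [0,-1,1]
  R2 -= -4·R0 → [0,-4,2]
  R2 -= 4·R1 → [0,0,-2]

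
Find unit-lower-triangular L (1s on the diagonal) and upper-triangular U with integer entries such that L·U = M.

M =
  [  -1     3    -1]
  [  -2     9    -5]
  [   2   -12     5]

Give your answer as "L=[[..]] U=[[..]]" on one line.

L=[[1,0,0],[2,1,0],[-2,-2,1]] U=[[-1,3,-1],[0,3,-3],[0,0,-3]]

  row1 -= 2·row0 → [0,3,-3]
  row2 -= -2·row0 → [0,-6,3]
  row2 -= -2·row1 → [0,0,-3]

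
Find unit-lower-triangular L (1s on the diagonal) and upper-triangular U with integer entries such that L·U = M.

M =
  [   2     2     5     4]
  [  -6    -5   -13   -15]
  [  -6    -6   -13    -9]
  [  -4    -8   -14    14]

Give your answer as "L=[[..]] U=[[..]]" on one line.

L=[[1,0,0,0],[-3,1,0,0],[-3,0,1,0],[-2,-4,2,1]] U=[[2,2,5,4],[0,1,2,-3],[0,0,2,3],[0,0,0,4]]

  row1 -= -3·row0 → [0,1,2,-3]
  row2 -= -3·row0 → [0,0,2,3]
  row3 -= -2·row0 → [0,-4,-4,22]
  row2 -= 0·row1 → [0,0,2,3]
  row3 -= -4·row1 → [0,0,4,10]
  row3 -= 2·row2 → [0,0,0,4]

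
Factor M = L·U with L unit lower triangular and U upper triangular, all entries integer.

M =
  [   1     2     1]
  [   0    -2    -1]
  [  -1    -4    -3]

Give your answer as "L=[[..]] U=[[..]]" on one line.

  R1 -= 0·R0 → [0,-2,-1]
  R2 -= -1·R0 → [0,-2,-2]
  R2 -= 1·R1 → [0,0,-1]

L=[[1,0,0],[0,1,0],[-1,1,1]] U=[[1,2,1],[0,-2,-1],[0,0,-1]]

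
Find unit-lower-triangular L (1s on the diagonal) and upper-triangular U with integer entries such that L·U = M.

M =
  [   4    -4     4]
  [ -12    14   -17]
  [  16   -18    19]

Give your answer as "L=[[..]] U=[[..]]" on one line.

  row1 -= -3·row0 → [0,2,-5]
  row2 -= 4·row0 → [0,-2,3]
  row2 -= -1·row1 → [0,0,-2]

L=[[1,0,0],[-3,1,0],[4,-1,1]] U=[[4,-4,4],[0,2,-5],[0,0,-2]]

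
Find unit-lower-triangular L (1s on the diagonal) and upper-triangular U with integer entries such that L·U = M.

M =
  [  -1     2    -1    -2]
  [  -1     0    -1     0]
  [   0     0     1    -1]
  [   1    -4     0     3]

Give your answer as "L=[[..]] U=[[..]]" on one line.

L=[[1,0,0,0],[1,1,0,0],[0,0,1,0],[-1,1,-1,1]] U=[[-1,2,-1,-2],[0,-2,0,2],[0,0,1,-1],[0,0,0,-2]]

  row1 -= 1·row0 → [0,-2,0,2]
  row2 -= 0·row0 → [0,0,1,-1]
  row3 -= -1·row0 → [0,-2,-1,1]
  row2 -= 0·row1 → [0,0,1,-1]
  row3 -= 1·row1 → [0,0,-1,-1]
  row3 -= -1·row2 → [0,0,0,-2]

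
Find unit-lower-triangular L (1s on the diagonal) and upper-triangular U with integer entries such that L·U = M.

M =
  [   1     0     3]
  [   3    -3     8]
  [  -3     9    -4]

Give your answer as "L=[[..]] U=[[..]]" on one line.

  R1 -= 3·R0 → [0,-3,-1]
  R2 -= -3·R0 → [0,9,5]
  R2 -= -3·R1 → [0,0,2]

L=[[1,0,0],[3,1,0],[-3,-3,1]] U=[[1,0,3],[0,-3,-1],[0,0,2]]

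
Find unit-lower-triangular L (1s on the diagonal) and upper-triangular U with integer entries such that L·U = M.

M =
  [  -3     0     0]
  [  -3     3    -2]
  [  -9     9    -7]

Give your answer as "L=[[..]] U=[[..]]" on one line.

L=[[1,0,0],[1,1,0],[3,3,1]] U=[[-3,0,0],[0,3,-2],[0,0,-1]]

  r1 -= 1·r0 → [0,3,-2]
  r2 -= 3·r0 → [0,9,-7]
  r2 -= 3·r1 → [0,0,-1]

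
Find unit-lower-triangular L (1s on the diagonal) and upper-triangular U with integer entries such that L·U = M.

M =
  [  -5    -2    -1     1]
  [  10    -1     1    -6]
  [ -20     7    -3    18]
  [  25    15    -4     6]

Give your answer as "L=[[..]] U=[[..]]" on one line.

L=[[1,0,0,0],[-2,1,0,0],[4,-3,1,0],[-5,-1,5,1]] U=[[-5,-2,-1,1],[0,-5,-1,-4],[0,0,-2,2],[0,0,0,-3]]

  R1 -= -2·R0 → [0,-5,-1,-4]
  R2 -= 4·R0 → [0,15,1,14]
  R3 -= -5·R0 → [0,5,-9,11]
  R2 -= -3·R1 → [0,0,-2,2]
  R3 -= -1·R1 → [0,0,-10,7]
  R3 -= 5·R2 → [0,0,0,-3]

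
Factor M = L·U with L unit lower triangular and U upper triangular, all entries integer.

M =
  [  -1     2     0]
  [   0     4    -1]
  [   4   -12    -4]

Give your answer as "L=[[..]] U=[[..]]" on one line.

L=[[1,0,0],[0,1,0],[-4,-1,1]] U=[[-1,2,0],[0,4,-1],[0,0,-5]]

  R1 -= 0·R0 → [0,4,-1]
  R2 -= -4·R0 → [0,-4,-4]
  R2 -= -1·R1 → [0,0,-5]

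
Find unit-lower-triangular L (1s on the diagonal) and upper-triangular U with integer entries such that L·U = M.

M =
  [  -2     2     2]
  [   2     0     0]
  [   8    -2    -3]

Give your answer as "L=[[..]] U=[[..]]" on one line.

  r1 -= -1·r0 → [0,2,2]
  r2 -= -4·r0 → [0,6,5]
  r2 -= 3·r1 → [0,0,-1]

L=[[1,0,0],[-1,1,0],[-4,3,1]] U=[[-2,2,2],[0,2,2],[0,0,-1]]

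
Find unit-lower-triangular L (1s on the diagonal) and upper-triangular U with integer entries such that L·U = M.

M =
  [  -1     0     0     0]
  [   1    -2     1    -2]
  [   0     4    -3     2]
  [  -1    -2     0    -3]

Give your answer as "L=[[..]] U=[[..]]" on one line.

L=[[1,0,0,0],[-1,1,0,0],[0,-2,1,0],[1,1,1,1]] U=[[-1,0,0,0],[0,-2,1,-2],[0,0,-1,-2],[0,0,0,1]]

  row1 -= -1·row0 → [0,-2,1,-2]
  row2 -= 0·row0 → [0,4,-3,2]
  row3 -= 1·row0 → [0,-2,0,-3]
  row2 -= -2·row1 → [0,0,-1,-2]
  row3 -= 1·row1 → [0,0,-1,-1]
  row3 -= 1·row2 → [0,0,0,1]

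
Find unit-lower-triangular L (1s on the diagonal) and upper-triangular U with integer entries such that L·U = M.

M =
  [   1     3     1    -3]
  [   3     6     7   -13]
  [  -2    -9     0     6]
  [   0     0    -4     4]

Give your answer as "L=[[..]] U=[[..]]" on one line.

L=[[1,0,0,0],[3,1,0,0],[-2,1,1,0],[0,0,2,1]] U=[[1,3,1,-3],[0,-3,4,-4],[0,0,-2,4],[0,0,0,-4]]

  R1 -= 3·R0 → [0,-3,4,-4]
  R2 -= -2·R0 → [0,-3,2,0]
  R3 -= 0·R0 → [0,0,-4,4]
  R2 -= 1·R1 → [0,0,-2,4]
  R3 -= 0·R1 → [0,0,-4,4]
  R3 -= 2·R2 → [0,0,0,-4]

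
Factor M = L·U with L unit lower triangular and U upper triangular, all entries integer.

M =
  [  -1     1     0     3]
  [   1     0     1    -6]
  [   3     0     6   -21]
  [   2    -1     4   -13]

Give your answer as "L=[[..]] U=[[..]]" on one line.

L=[[1,0,0,0],[-1,1,0,0],[-3,3,1,0],[-2,1,1,1]] U=[[-1,1,0,3],[0,1,1,-3],[0,0,3,-3],[0,0,0,-1]]

  R1 -= -1·R0 → [0,1,1,-3]
  R2 -= -3·R0 → [0,3,6,-12]
  R3 -= -2·R0 → [0,1,4,-7]
  R2 -= 3·R1 → [0,0,3,-3]
  R3 -= 1·R1 → [0,0,3,-4]
  R3 -= 1·R2 → [0,0,0,-1]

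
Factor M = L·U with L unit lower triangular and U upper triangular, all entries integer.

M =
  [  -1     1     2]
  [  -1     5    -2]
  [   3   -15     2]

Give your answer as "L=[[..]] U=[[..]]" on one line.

L=[[1,0,0],[1,1,0],[-3,-3,1]] U=[[-1,1,2],[0,4,-4],[0,0,-4]]

  R1 -= 1·R0 → [0,4,-4]
  R2 -= -3·R0 → [0,-12,8]
  R2 -= -3·R1 → [0,0,-4]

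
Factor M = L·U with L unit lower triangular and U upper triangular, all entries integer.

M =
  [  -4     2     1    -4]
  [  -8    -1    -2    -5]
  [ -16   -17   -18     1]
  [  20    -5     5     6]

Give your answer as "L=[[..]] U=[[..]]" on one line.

L=[[1,0,0,0],[2,1,0,0],[4,5,1,0],[-5,-1,-3,1]] U=[[-4,2,1,-4],[0,-5,-4,3],[0,0,-2,2],[0,0,0,-5]]

  r1 -= 2·r0 → [0,-5,-4,3]
  r2 -= 4·r0 → [0,-25,-22,17]
  r3 -= -5·r0 → [0,5,10,-14]
  r2 -= 5·r1 → [0,0,-2,2]
  r3 -= -1·r1 → [0,0,6,-11]
  r3 -= -3·r2 → [0,0,0,-5]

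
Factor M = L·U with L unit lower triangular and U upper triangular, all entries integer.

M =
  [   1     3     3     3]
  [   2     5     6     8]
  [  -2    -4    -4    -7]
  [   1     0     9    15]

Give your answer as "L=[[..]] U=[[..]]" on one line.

L=[[1,0,0,0],[2,1,0,0],[-2,-2,1,0],[1,3,3,1]] U=[[1,3,3,3],[0,-1,0,2],[0,0,2,3],[0,0,0,-3]]

  r1 -= 2·r0 → [0,-1,0,2]
  r2 -= -2·r0 → [0,2,2,-1]
  r3 -= 1·r0 → [0,-3,6,12]
  r2 -= -2·r1 → [0,0,2,3]
  r3 -= 3·r1 → [0,0,6,6]
  r3 -= 3·r2 → [0,0,0,-3]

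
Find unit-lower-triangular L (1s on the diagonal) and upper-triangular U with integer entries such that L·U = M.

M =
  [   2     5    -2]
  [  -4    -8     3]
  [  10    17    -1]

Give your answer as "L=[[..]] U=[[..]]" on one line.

  row1 -= -2·row0 → [0,2,-1]
  row2 -= 5·row0 → [0,-8,9]
  row2 -= -4·row1 → [0,0,5]

L=[[1,0,0],[-2,1,0],[5,-4,1]] U=[[2,5,-2],[0,2,-1],[0,0,5]]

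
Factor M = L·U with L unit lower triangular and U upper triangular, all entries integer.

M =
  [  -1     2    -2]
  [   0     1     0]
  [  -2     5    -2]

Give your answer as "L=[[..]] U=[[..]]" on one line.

L=[[1,0,0],[0,1,0],[2,1,1]] U=[[-1,2,-2],[0,1,0],[0,0,2]]

  R1 -= 0·R0 → [0,1,0]
  R2 -= 2·R0 → [0,1,2]
  R2 -= 1·R1 → [0,0,2]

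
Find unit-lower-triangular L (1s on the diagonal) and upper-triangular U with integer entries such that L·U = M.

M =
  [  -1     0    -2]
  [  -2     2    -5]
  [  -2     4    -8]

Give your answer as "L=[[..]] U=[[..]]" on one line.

  R1 -= 2·R0 → [0,2,-1]
  R2 -= 2·R0 → [0,4,-4]
  R2 -= 2·R1 → [0,0,-2]

L=[[1,0,0],[2,1,0],[2,2,1]] U=[[-1,0,-2],[0,2,-1],[0,0,-2]]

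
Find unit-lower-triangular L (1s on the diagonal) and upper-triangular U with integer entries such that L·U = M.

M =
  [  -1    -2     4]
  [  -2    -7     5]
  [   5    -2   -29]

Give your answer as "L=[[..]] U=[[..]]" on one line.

  r1 -= 2·r0 → [0,-3,-3]
  r2 -= -5·r0 → [0,-12,-9]
  r2 -= 4·r1 → [0,0,3]

L=[[1,0,0],[2,1,0],[-5,4,1]] U=[[-1,-2,4],[0,-3,-3],[0,0,3]]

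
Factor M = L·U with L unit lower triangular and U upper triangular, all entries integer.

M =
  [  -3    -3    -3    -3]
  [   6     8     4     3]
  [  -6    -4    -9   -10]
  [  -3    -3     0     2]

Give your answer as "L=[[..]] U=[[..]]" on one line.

  row1 -= -2·row0 → [0,2,-2,-3]
  row2 -= 2·row0 → [0,2,-3,-4]
  row3 -= 1·row0 → [0,0,3,5]
  row2 -= 1·row1 → [0,0,-1,-1]
  row3 -= 0·row1 → [0,0,3,5]
  row3 -= -3·row2 → [0,0,0,2]

L=[[1,0,0,0],[-2,1,0,0],[2,1,1,0],[1,0,-3,1]] U=[[-3,-3,-3,-3],[0,2,-2,-3],[0,0,-1,-1],[0,0,0,2]]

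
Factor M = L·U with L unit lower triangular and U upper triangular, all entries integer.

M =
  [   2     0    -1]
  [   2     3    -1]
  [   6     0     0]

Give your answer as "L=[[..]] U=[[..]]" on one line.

  R1 -= 1·R0 → [0,3,0]
  R2 -= 3·R0 → [0,0,3]
  R2 -= 0·R1 → [0,0,3]

L=[[1,0,0],[1,1,0],[3,0,1]] U=[[2,0,-1],[0,3,0],[0,0,3]]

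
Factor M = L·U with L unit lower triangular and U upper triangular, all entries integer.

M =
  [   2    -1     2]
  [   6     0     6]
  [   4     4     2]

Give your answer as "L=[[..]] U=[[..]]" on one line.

L=[[1,0,0],[3,1,0],[2,2,1]] U=[[2,-1,2],[0,3,0],[0,0,-2]]

  r1 -= 3·r0 → [0,3,0]
  r2 -= 2·r0 → [0,6,-2]
  r2 -= 2·r1 → [0,0,-2]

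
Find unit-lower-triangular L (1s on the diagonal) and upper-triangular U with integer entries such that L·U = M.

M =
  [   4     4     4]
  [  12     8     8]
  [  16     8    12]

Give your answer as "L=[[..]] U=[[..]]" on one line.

L=[[1,0,0],[3,1,0],[4,2,1]] U=[[4,4,4],[0,-4,-4],[0,0,4]]

  R1 -= 3·R0 → [0,-4,-4]
  R2 -= 4·R0 → [0,-8,-4]
  R2 -= 2·R1 → [0,0,4]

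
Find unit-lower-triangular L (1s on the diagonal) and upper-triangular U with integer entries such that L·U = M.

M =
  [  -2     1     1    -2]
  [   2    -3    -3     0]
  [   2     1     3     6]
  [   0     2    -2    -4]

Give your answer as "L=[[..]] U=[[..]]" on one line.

L=[[1,0,0,0],[-1,1,0,0],[-1,-1,1,0],[0,-1,-2,1]] U=[[-2,1,1,-2],[0,-2,-2,-2],[0,0,2,2],[0,0,0,-2]]

  r1 -= -1·r0 → [0,-2,-2,-2]
  r2 -= -1·r0 → [0,2,4,4]
  r3 -= 0·r0 → [0,2,-2,-4]
  r2 -= -1·r1 → [0,0,2,2]
  r3 -= -1·r1 → [0,0,-4,-6]
  r3 -= -2·r2 → [0,0,0,-2]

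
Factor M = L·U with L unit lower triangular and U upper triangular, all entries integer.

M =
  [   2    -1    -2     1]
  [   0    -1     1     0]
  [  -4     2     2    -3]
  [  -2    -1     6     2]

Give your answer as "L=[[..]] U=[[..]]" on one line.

  r1 -= 0·r0 → [0,-1,1,0]
  r2 -= -2·r0 → [0,0,-2,-1]
  r3 -= -1·r0 → [0,-2,4,3]
  r2 -= 0·r1 → [0,0,-2,-1]
  r3 -= 2·r1 → [0,0,2,3]
  r3 -= -1·r2 → [0,0,0,2]

L=[[1,0,0,0],[0,1,0,0],[-2,0,1,0],[-1,2,-1,1]] U=[[2,-1,-2,1],[0,-1,1,0],[0,0,-2,-1],[0,0,0,2]]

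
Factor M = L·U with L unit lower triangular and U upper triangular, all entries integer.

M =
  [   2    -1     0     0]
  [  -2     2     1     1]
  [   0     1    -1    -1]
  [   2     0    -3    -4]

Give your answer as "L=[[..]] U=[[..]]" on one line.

L=[[1,0,0,0],[-1,1,0,0],[0,1,1,0],[1,1,2,1]] U=[[2,-1,0,0],[0,1,1,1],[0,0,-2,-2],[0,0,0,-1]]

  r1 -= -1·r0 → [0,1,1,1]
  r2 -= 0·r0 → [0,1,-1,-1]
  r3 -= 1·r0 → [0,1,-3,-4]
  r2 -= 1·r1 → [0,0,-2,-2]
  r3 -= 1·r1 → [0,0,-4,-5]
  r3 -= 2·r2 → [0,0,0,-1]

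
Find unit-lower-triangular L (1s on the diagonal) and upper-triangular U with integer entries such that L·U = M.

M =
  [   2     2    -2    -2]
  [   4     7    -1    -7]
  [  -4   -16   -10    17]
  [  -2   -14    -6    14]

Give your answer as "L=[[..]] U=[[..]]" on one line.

  row1 -= 2·row0 → [0,3,3,-3]
  row2 -= -2·row0 → [0,-12,-14,13]
  row3 -= -1·row0 → [0,-12,-8,12]
  row2 -= -4·row1 → [0,0,-2,1]
  row3 -= -4·row1 → [0,0,4,0]
  row3 -= -2·row2 → [0,0,0,2]

L=[[1,0,0,0],[2,1,0,0],[-2,-4,1,0],[-1,-4,-2,1]] U=[[2,2,-2,-2],[0,3,3,-3],[0,0,-2,1],[0,0,0,2]]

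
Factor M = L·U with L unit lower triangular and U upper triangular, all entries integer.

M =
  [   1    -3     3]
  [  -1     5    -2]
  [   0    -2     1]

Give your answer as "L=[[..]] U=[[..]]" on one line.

  R1 -= -1·R0 → [0,2,1]
  R2 -= 0·R0 → [0,-2,1]
  R2 -= -1·R1 → [0,0,2]

L=[[1,0,0],[-1,1,0],[0,-1,1]] U=[[1,-3,3],[0,2,1],[0,0,2]]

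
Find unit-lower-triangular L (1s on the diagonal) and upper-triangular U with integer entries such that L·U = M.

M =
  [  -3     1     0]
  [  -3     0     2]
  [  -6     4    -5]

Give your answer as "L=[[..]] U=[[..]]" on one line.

  row1 -= 1·row0 → [0,-1,2]
  row2 -= 2·row0 → [0,2,-5]
  row2 -= -2·row1 → [0,0,-1]

L=[[1,0,0],[1,1,0],[2,-2,1]] U=[[-3,1,0],[0,-1,2],[0,0,-1]]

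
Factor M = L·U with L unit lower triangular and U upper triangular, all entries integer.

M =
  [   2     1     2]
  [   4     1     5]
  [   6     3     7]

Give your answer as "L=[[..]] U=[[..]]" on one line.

  row1 -= 2·row0 → [0,-1,1]
  row2 -= 3·row0 → [0,0,1]
  row2 -= 0·row1 → [0,0,1]

L=[[1,0,0],[2,1,0],[3,0,1]] U=[[2,1,2],[0,-1,1],[0,0,1]]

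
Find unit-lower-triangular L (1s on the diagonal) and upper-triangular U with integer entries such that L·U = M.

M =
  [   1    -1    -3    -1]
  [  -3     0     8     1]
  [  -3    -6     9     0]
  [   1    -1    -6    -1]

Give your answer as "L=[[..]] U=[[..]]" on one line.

  r1 -= -3·r0 → [0,-3,-1,-2]
  r2 -= -3·r0 → [0,-9,0,-3]
  r3 -= 1·r0 → [0,0,-3,0]
  r2 -= 3·r1 → [0,0,3,3]
  r3 -= 0·r1 → [0,0,-3,0]
  r3 -= -1·r2 → [0,0,0,3]

L=[[1,0,0,0],[-3,1,0,0],[-3,3,1,0],[1,0,-1,1]] U=[[1,-1,-3,-1],[0,-3,-1,-2],[0,0,3,3],[0,0,0,3]]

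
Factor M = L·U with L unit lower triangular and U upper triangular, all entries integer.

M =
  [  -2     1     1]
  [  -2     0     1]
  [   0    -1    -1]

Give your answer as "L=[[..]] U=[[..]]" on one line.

  row1 -= 1·row0 → [0,-1,0]
  row2 -= 0·row0 → [0,-1,-1]
  row2 -= 1·row1 → [0,0,-1]

L=[[1,0,0],[1,1,0],[0,1,1]] U=[[-2,1,1],[0,-1,0],[0,0,-1]]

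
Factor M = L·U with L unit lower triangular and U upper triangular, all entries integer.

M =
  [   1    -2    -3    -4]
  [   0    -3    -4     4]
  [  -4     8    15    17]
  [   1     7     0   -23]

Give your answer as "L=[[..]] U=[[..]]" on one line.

L=[[1,0,0,0],[0,1,0,0],[-4,0,1,0],[1,-3,-3,1]] U=[[1,-2,-3,-4],[0,-3,-4,4],[0,0,3,1],[0,0,0,-4]]

  row1 -= 0·row0 → [0,-3,-4,4]
  row2 -= -4·row0 → [0,0,3,1]
  row3 -= 1·row0 → [0,9,3,-19]
  row2 -= 0·row1 → [0,0,3,1]
  row3 -= -3·row1 → [0,0,-9,-7]
  row3 -= -3·row2 → [0,0,0,-4]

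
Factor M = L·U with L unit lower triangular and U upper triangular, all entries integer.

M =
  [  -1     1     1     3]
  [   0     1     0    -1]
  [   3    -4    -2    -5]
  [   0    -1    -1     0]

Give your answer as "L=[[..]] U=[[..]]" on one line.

L=[[1,0,0,0],[0,1,0,0],[-3,-1,1,0],[0,-1,-1,1]] U=[[-1,1,1,3],[0,1,0,-1],[0,0,1,3],[0,0,0,2]]

  r1 -= 0·r0 → [0,1,0,-1]
  r2 -= -3·r0 → [0,-1,1,4]
  r3 -= 0·r0 → [0,-1,-1,0]
  r2 -= -1·r1 → [0,0,1,3]
  r3 -= -1·r1 → [0,0,-1,-1]
  r3 -= -1·r2 → [0,0,0,2]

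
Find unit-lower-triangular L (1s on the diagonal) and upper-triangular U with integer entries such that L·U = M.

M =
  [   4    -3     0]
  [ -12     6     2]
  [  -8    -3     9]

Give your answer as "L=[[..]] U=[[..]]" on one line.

L=[[1,0,0],[-3,1,0],[-2,3,1]] U=[[4,-3,0],[0,-3,2],[0,0,3]]

  R1 -= -3·R0 → [0,-3,2]
  R2 -= -2·R0 → [0,-9,9]
  R2 -= 3·R1 → [0,0,3]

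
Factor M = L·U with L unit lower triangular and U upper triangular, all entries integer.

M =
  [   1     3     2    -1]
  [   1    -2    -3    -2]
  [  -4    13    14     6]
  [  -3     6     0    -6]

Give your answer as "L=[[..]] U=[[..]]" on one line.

  R1 -= 1·R0 → [0,-5,-5,-1]
  R2 -= -4·R0 → [0,25,22,2]
  R3 -= -3·R0 → [0,15,6,-9]
  R2 -= -5·R1 → [0,0,-3,-3]
  R3 -= -3·R1 → [0,0,-9,-12]
  R3 -= 3·R2 → [0,0,0,-3]

L=[[1,0,0,0],[1,1,0,0],[-4,-5,1,0],[-3,-3,3,1]] U=[[1,3,2,-1],[0,-5,-5,-1],[0,0,-3,-3],[0,0,0,-3]]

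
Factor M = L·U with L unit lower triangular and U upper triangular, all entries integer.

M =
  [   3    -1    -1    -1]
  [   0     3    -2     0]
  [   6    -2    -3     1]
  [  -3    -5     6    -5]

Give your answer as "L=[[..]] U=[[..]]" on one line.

  row1 -= 0·row0 → [0,3,-2,0]
  row2 -= 2·row0 → [0,0,-1,3]
  row3 -= -1·row0 → [0,-6,5,-6]
  row2 -= 0·row1 → [0,0,-1,3]
  row3 -= -2·row1 → [0,0,1,-6]
  row3 -= -1·row2 → [0,0,0,-3]

L=[[1,0,0,0],[0,1,0,0],[2,0,1,0],[-1,-2,-1,1]] U=[[3,-1,-1,-1],[0,3,-2,0],[0,0,-1,3],[0,0,0,-3]]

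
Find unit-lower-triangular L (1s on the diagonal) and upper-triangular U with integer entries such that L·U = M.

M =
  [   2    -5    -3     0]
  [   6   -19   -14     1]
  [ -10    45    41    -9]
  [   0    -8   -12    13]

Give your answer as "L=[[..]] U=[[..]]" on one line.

L=[[1,0,0,0],[3,1,0,0],[-5,-5,1,0],[0,2,-2,1]] U=[[2,-5,-3,0],[0,-4,-5,1],[0,0,1,-4],[0,0,0,3]]

  row1 -= 3·row0 → [0,-4,-5,1]
  row2 -= -5·row0 → [0,20,26,-9]
  row3 -= 0·row0 → [0,-8,-12,13]
  row2 -= -5·row1 → [0,0,1,-4]
  row3 -= 2·row1 → [0,0,-2,11]
  row3 -= -2·row2 → [0,0,0,3]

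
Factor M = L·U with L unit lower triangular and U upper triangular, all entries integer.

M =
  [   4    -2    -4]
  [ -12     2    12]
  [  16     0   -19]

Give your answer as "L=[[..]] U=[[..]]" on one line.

L=[[1,0,0],[-3,1,0],[4,-2,1]] U=[[4,-2,-4],[0,-4,0],[0,0,-3]]

  r1 -= -3·r0 → [0,-4,0]
  r2 -= 4·r0 → [0,8,-3]
  r2 -= -2·r1 → [0,0,-3]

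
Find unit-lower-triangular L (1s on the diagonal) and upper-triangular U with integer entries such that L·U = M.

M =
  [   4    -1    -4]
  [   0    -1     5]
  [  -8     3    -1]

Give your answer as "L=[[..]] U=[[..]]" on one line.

L=[[1,0,0],[0,1,0],[-2,-1,1]] U=[[4,-1,-4],[0,-1,5],[0,0,-4]]

  r1 -= 0·r0 → [0,-1,5]
  r2 -= -2·r0 → [0,1,-9]
  r2 -= -1·r1 → [0,0,-4]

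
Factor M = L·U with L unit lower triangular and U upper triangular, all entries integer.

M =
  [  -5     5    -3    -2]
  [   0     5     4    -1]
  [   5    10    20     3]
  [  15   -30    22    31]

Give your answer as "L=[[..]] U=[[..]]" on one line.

L=[[1,0,0,0],[0,1,0,0],[-1,3,1,0],[-3,-3,5,1]] U=[[-5,5,-3,-2],[0,5,4,-1],[0,0,5,4],[0,0,0,2]]

  row1 -= 0·row0 → [0,5,4,-1]
  row2 -= -1·row0 → [0,15,17,1]
  row3 -= -3·row0 → [0,-15,13,25]
  row2 -= 3·row1 → [0,0,5,4]
  row3 -= -3·row1 → [0,0,25,22]
  row3 -= 5·row2 → [0,0,0,2]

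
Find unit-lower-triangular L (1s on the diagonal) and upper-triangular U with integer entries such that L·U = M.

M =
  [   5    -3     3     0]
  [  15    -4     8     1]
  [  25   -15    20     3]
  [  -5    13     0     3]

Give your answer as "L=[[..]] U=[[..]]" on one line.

  R1 -= 3·R0 → [0,5,-1,1]
  R2 -= 5·R0 → [0,0,5,3]
  R3 -= -1·R0 → [0,10,3,3]
  R2 -= 0·R1 → [0,0,5,3]
  R3 -= 2·R1 → [0,0,5,1]
  R3 -= 1·R2 → [0,0,0,-2]

L=[[1,0,0,0],[3,1,0,0],[5,0,1,0],[-1,2,1,1]] U=[[5,-3,3,0],[0,5,-1,1],[0,0,5,3],[0,0,0,-2]]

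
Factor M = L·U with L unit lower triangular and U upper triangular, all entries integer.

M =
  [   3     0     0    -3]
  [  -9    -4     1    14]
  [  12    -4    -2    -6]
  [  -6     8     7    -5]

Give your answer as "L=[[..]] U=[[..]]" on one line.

  row1 -= -3·row0 → [0,-4,1,5]
  row2 -= 4·row0 → [0,-4,-2,6]
  row3 -= -2·row0 → [0,8,7,-11]
  row2 -= 1·row1 → [0,0,-3,1]
  row3 -= -2·row1 → [0,0,9,-1]
  row3 -= -3·row2 → [0,0,0,2]

L=[[1,0,0,0],[-3,1,0,0],[4,1,1,0],[-2,-2,-3,1]] U=[[3,0,0,-3],[0,-4,1,5],[0,0,-3,1],[0,0,0,2]]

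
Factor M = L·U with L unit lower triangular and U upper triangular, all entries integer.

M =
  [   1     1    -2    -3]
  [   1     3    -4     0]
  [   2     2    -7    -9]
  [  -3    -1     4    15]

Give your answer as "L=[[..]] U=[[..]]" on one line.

  R1 -= 1·R0 → [0,2,-2,3]
  R2 -= 2·R0 → [0,0,-3,-3]
  R3 -= -3·R0 → [0,2,-2,6]
  R2 -= 0·R1 → [0,0,-3,-3]
  R3 -= 1·R1 → [0,0,0,3]
  R3 -= 0·R2 → [0,0,0,3]

L=[[1,0,0,0],[1,1,0,0],[2,0,1,0],[-3,1,0,1]] U=[[1,1,-2,-3],[0,2,-2,3],[0,0,-3,-3],[0,0,0,3]]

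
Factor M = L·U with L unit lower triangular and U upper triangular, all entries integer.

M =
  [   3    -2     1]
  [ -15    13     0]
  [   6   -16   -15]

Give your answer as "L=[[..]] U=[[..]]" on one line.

L=[[1,0,0],[-5,1,0],[2,-4,1]] U=[[3,-2,1],[0,3,5],[0,0,3]]

  row1 -= -5·row0 → [0,3,5]
  row2 -= 2·row0 → [0,-12,-17]
  row2 -= -4·row1 → [0,0,3]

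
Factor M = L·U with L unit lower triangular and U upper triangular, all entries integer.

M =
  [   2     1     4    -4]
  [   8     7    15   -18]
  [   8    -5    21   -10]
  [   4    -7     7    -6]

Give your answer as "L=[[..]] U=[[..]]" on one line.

L=[[1,0,0,0],[4,1,0,0],[4,-3,1,0],[2,-3,-2,1]] U=[[2,1,4,-4],[0,3,-1,-2],[0,0,2,0],[0,0,0,-4]]

  r1 -= 4·r0 → [0,3,-1,-2]
  r2 -= 4·r0 → [0,-9,5,6]
  r3 -= 2·r0 → [0,-9,-1,2]
  r2 -= -3·r1 → [0,0,2,0]
  r3 -= -3·r1 → [0,0,-4,-4]
  r3 -= -2·r2 → [0,0,0,-4]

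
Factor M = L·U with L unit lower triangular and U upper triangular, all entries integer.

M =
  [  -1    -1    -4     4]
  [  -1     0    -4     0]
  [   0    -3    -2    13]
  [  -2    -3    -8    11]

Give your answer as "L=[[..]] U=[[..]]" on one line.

L=[[1,0,0,0],[1,1,0,0],[0,-3,1,0],[2,-1,0,1]] U=[[-1,-1,-4,4],[0,1,0,-4],[0,0,-2,1],[0,0,0,-1]]

  r1 -= 1·r0 → [0,1,0,-4]
  r2 -= 0·r0 → [0,-3,-2,13]
  r3 -= 2·r0 → [0,-1,0,3]
  r2 -= -3·r1 → [0,0,-2,1]
  r3 -= -1·r1 → [0,0,0,-1]
  r3 -= 0·r2 → [0,0,0,-1]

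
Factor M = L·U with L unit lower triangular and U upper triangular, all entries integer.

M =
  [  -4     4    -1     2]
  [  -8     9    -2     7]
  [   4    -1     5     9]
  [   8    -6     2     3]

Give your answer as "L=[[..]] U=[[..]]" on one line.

L=[[1,0,0,0],[2,1,0,0],[-1,3,1,0],[-2,2,0,1]] U=[[-4,4,-1,2],[0,1,0,3],[0,0,4,2],[0,0,0,1]]

  r1 -= 2·r0 → [0,1,0,3]
  r2 -= -1·r0 → [0,3,4,11]
  r3 -= -2·r0 → [0,2,0,7]
  r2 -= 3·r1 → [0,0,4,2]
  r3 -= 2·r1 → [0,0,0,1]
  r3 -= 0·r2 → [0,0,0,1]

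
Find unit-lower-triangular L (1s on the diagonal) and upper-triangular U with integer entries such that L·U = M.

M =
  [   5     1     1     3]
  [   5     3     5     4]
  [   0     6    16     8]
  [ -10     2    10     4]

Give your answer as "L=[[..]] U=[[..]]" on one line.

  row1 -= 1·row0 → [0,2,4,1]
  row2 -= 0·row0 → [0,6,16,8]
  row3 -= -2·row0 → [0,4,12,10]
  row2 -= 3·row1 → [0,0,4,5]
  row3 -= 2·row1 → [0,0,4,8]
  row3 -= 1·row2 → [0,0,0,3]

L=[[1,0,0,0],[1,1,0,0],[0,3,1,0],[-2,2,1,1]] U=[[5,1,1,3],[0,2,4,1],[0,0,4,5],[0,0,0,3]]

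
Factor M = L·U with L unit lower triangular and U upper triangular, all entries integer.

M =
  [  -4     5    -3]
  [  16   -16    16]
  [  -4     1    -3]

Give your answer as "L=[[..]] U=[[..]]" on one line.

L=[[1,0,0],[-4,1,0],[1,-1,1]] U=[[-4,5,-3],[0,4,4],[0,0,4]]

  r1 -= -4·r0 → [0,4,4]
  r2 -= 1·r0 → [0,-4,0]
  r2 -= -1·r1 → [0,0,4]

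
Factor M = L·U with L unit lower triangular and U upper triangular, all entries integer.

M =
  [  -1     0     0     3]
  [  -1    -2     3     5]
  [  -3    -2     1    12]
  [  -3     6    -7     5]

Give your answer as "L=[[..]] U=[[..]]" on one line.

  r1 -= 1·r0 → [0,-2,3,2]
  r2 -= 3·r0 → [0,-2,1,3]
  r3 -= 3·r0 → [0,6,-7,-4]
  r2 -= 1·r1 → [0,0,-2,1]
  r3 -= -3·r1 → [0,0,2,2]
  r3 -= -1·r2 → [0,0,0,3]

L=[[1,0,0,0],[1,1,0,0],[3,1,1,0],[3,-3,-1,1]] U=[[-1,0,0,3],[0,-2,3,2],[0,0,-2,1],[0,0,0,3]]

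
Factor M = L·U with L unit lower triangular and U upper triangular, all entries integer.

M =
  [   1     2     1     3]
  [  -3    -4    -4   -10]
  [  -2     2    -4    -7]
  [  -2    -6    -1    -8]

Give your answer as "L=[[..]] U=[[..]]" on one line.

  R1 -= -3·R0 → [0,2,-1,-1]
  R2 -= -2·R0 → [0,6,-2,-1]
  R3 -= -2·R0 → [0,-2,1,-2]
  R2 -= 3·R1 → [0,0,1,2]
  R3 -= -1·R1 → [0,0,0,-3]
  R3 -= 0·R2 → [0,0,0,-3]

L=[[1,0,0,0],[-3,1,0,0],[-2,3,1,0],[-2,-1,0,1]] U=[[1,2,1,3],[0,2,-1,-1],[0,0,1,2],[0,0,0,-3]]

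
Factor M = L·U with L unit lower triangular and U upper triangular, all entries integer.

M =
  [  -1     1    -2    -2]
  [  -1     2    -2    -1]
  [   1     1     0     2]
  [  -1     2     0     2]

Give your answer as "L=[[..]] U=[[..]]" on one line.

L=[[1,0,0,0],[1,1,0,0],[-1,2,1,0],[1,1,-1,1]] U=[[-1,1,-2,-2],[0,1,0,1],[0,0,-2,-2],[0,0,0,1]]

  r1 -= 1·r0 → [0,1,0,1]
  r2 -= -1·r0 → [0,2,-2,0]
  r3 -= 1·r0 → [0,1,2,4]
  r2 -= 2·r1 → [0,0,-2,-2]
  r3 -= 1·r1 → [0,0,2,3]
  r3 -= -1·r2 → [0,0,0,1]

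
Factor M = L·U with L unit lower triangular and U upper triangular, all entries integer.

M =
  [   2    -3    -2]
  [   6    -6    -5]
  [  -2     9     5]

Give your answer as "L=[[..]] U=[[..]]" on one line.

  row1 -= 3·row0 → [0,3,1]
  row2 -= -1·row0 → [0,6,3]
  row2 -= 2·row1 → [0,0,1]

L=[[1,0,0],[3,1,0],[-1,2,1]] U=[[2,-3,-2],[0,3,1],[0,0,1]]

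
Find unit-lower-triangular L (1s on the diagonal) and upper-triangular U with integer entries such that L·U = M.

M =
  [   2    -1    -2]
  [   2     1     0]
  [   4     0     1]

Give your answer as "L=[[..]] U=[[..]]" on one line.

  r1 -= 1·r0 → [0,2,2]
  r2 -= 2·r0 → [0,2,5]
  r2 -= 1·r1 → [0,0,3]

L=[[1,0,0],[1,1,0],[2,1,1]] U=[[2,-1,-2],[0,2,2],[0,0,3]]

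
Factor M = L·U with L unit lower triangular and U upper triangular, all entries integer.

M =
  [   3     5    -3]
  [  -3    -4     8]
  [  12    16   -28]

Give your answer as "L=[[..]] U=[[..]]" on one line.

  R1 -= -1·R0 → [0,1,5]
  R2 -= 4·R0 → [0,-4,-16]
  R2 -= -4·R1 → [0,0,4]

L=[[1,0,0],[-1,1,0],[4,-4,1]] U=[[3,5,-3],[0,1,5],[0,0,4]]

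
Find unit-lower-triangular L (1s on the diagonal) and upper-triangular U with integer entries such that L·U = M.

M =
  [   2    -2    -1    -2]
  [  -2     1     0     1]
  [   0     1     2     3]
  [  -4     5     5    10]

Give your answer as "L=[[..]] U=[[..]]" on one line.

L=[[1,0,0,0],[-1,1,0,0],[0,-1,1,0],[-2,-1,2,1]] U=[[2,-2,-1,-2],[0,-1,-1,-1],[0,0,1,2],[0,0,0,1]]

  R1 -= -1·R0 → [0,-1,-1,-1]
  R2 -= 0·R0 → [0,1,2,3]
  R3 -= -2·R0 → [0,1,3,6]
  R2 -= -1·R1 → [0,0,1,2]
  R3 -= -1·R1 → [0,0,2,5]
  R3 -= 2·R2 → [0,0,0,1]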